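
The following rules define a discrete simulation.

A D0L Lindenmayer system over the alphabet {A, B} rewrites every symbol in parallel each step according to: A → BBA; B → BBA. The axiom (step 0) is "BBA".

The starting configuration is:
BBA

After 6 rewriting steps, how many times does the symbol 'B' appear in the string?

t=0: BBA
t=1: BBABBABBA
t=2: BBABBABBABBABBABBABBABBABBA
t=3: BBABBABBABBABBABBABBABBABBABBABBABBABBABBABBABBABBABBABBABBABBABBABBABBABBABBABBA
t=4: BBABBABBABBABBABBABBABBABBABBABBABBABBABBABBABBABBABBABBAB…ABBABBABBABBABBABBABBABBABBABBABBABBABBABBABBABBABBABBABBA  (len 243)
t=5: BBABBABBABBABBABBABBABBABBABBABBABBABBABBABBABBABBABBABBAB…ABBABBABBABBABBABBABBABBABBABBABBABBABBABBABBABBABBABBABBA  (len 729)
t=6: BBABBABBABBABBABBABBABBABBABBABBABBABBABBABBABBABBABBABBAB…ABBABBABBABBABBABBABBABBABBABBABBABBABBABBABBABBABBABBABBA  (len 2187)

1458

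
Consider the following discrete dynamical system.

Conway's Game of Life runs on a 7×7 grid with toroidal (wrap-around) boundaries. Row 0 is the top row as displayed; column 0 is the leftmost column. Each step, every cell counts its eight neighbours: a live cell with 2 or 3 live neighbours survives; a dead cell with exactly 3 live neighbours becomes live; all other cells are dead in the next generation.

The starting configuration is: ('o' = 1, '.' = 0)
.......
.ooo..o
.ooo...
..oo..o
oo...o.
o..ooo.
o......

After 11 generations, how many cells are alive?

11

t=0: .......
.ooo..o
.ooo...
..oo..o
oo...o.
o..ooo.
o......
t=1: ooo....
oo.o...
....o..
...oo.o
oo...o.
o...oo.
....o.o
t=2: ..oo..o
o..o...
o.o.oo.
o..oo.o
oo.o...
oo..o..
...oo.o
t=3: o.o..oo
o....o.
o.o..o.
.......
...o.o.
.o..ooo
.o..o.o
t=4: ....o..
o...oo.
.o.....
....o.o
.....oo
..oo..o
.oooo..
t=5: .oo....
....oo.
o...o.o
o.....o
o..oo.o
oo....o
.o..oo.
t=6: .ooo...
oo.oooo
o...o..
.o.oo..
.......
.ooo...
.....oo
t=7: .o.o...
.....oo
.......
...oo..
.o..o..
..o....
o...o..
t=8: o...ooo
.......
....oo.
...oo..
..o.o..
.o.o...
.ooo...
t=9: ooooooo
.......
...ooo.
.......
..o.o..
.o..o..
.o.o.oo
t=10: .o.o...
oo.....
....o..
.....o.
...o...
oo..o..
.......
t=11: ooo....
ooo....
.......
....o..
....o..
.......
ooo....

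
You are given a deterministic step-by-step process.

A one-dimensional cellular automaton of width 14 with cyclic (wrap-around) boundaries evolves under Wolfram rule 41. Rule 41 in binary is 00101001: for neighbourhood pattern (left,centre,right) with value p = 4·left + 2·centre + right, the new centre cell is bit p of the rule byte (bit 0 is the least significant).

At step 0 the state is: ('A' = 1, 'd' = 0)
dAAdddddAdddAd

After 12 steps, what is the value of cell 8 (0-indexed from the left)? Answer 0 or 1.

1

[0] dAAdddddAdddAd
[1] dAddAAAdddAddd
[2] ddddAdddAdddAA
[3] dAAdddAdddAdAd
[4] dAddAdddAddAdd
[5] ddddddAddddddA
[6] dAAAAdddAAAAdd
[7] dAddddAdAddddA
[8] AddAAddAddAAdd
[9] dddAddddddAddd
[10] AAdddAAAAdddAA
[11] dddAdAddddAdAd
[12] AAddAddAAddAdd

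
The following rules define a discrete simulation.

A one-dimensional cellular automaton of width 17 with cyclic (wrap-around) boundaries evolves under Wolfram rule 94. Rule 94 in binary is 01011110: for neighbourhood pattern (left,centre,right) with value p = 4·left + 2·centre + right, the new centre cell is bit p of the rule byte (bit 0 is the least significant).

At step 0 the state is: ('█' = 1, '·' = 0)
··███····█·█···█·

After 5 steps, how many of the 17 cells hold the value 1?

[0] ··███····█·█···█·
[1] ·██·██··██·██·███
[2] ·██·██████·██·█·█
[3] ·██·█····█·██·█·█
[4] ·██·██··██·██·█·█
[5] ·██·██████·██·█·█

12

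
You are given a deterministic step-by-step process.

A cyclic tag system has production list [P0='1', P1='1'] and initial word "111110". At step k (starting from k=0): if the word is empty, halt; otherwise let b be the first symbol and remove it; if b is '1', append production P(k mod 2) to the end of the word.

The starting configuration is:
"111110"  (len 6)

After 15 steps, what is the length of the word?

t=0: "111110"  (len 6)
t=1: "111101"  (len 6)
t=2: "111011"  (len 6)
t=3: "110111"  (len 6)
t=4: "101111"  (len 6)
t=5: "011111"  (len 6)
t=6: "11111"  (len 5)
t=7: "11111"  (len 5)
t=8: "11111"  (len 5)
t=9: "11111"  (len 5)
t=10: "11111"  (len 5)
t=11: "11111"  (len 5)
t=12: "11111"  (len 5)
t=13: "11111"  (len 5)
t=14: "11111"  (len 5)
t=15: "11111"  (len 5)

5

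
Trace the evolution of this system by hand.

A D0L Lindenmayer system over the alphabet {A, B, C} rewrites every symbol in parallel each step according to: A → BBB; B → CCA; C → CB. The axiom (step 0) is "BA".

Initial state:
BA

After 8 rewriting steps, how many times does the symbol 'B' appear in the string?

k=0  BA
k=1  CCABBB
k=2  CBCBBBBCCACCACCA
k=3  CBCCACBCCACCACCACCACBCBBBBCBCBBBBCBCBBBB
k=4  CBCCACBCBBBBCBCCACBCBBBBCBCBBBBCBCBBBBCBCBBBBCBCCACBCCACCACCACCACBCCACBCCACCACCACCACBCCACBCCACCACCACCA
k=5  CBCCACBCBBBBCBCCACBCCACCACCACCACBCCACBCBBBBCBCCACBCCACCACC…BCBBBBCBCBBBBCBCCACBCBBBBCBCCACBCBBBBCBCBBBBCBCBBBBCBCBBBB  (len 254)
k=6  CBCCACBCBBBBCBCCACBCCACCACCACCACBCCACBCBBBBCBCCACBCBBBBCBC…ACBCCACBCCACCACCACCACBCCACBCCACCACCACCACBCCACBCCACCACCACCA  (len 644)
k=7  CBCCACBCBBBBCBCCACBCCACCACCACCACBCCACBCBBBBCBCCACBCBBBBCBC…BCBBBBCBCBBBBCBCCACBCBBBBCBCCACBCBBBBCBCBBBBCBCBBBBCBCBBBB  (len 1608)
k=8  CBCCACBCBBBBCBCCACBCCACCACCACCACBCCACBCBBBBCBCCACBCBBBBCBC…ACBCCACBCCACCACCACCACBCCACBCCACCACCACCACBCCACBCCACCACCACCA  (len 4066)

1409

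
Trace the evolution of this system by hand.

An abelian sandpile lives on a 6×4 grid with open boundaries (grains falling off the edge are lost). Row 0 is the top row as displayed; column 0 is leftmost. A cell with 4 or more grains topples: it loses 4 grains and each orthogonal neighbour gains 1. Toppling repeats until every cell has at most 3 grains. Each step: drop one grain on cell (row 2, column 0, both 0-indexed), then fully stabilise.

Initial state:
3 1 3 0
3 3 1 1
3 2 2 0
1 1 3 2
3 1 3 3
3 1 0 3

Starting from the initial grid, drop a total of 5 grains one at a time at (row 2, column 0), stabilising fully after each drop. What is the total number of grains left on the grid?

46

0) 3 1 3 0
3 3 1 1
3 2 2 0
1 1 3 2
3 1 3 3
3 1 0 3
1) 0 3 3 0
2 1 2 1
2 0 3 0
2 2 3 2
3 1 3 3
3 1 0 3
2) 0 3 3 0
2 1 2 1
3 0 3 0
2 2 3 2
3 1 3 3
3 1 0 3
3) 0 3 3 0
3 1 2 1
0 1 3 0
3 2 3 2
3 1 3 3
3 1 0 3
4) 0 3 3 0
3 1 2 1
1 1 3 0
3 2 3 2
3 1 3 3
3 1 0 3
5) 0 3 3 0
3 1 2 1
2 1 3 0
3 2 3 2
3 1 3 3
3 1 0 3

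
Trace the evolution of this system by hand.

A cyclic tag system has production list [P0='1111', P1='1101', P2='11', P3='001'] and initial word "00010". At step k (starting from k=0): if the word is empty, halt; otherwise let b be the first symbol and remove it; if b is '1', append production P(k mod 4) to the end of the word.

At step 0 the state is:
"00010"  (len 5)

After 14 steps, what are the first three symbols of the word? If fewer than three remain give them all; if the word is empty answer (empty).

step 0: "00010"  (len 5)
step 1: "0010"  (len 4)
step 2: "010"  (len 3)
step 3: "10"  (len 2)
step 4: "0001"  (len 4)
step 5: "001"  (len 3)
step 6: "01"  (len 2)
step 7: "1"  (len 1)
step 8: "001"  (len 3)
step 9: "01"  (len 2)
step 10: "1"  (len 1)
step 11: "11"  (len 2)
step 12: "1001"  (len 4)
step 13: "0011111"  (len 7)
step 14: "011111"  (len 6)

011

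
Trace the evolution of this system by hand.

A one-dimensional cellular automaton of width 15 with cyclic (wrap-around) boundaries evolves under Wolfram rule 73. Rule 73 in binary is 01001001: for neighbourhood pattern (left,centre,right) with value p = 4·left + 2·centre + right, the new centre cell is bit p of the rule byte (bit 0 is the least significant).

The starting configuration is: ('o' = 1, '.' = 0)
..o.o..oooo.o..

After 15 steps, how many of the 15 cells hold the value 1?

k=0  ..o.o..oooo.o..
k=1  o......o..o...o
k=2  o.oooo......o.o
k=3  o.o..o.oooo...o
k=4  o......o..o.o.o
k=5  o.oooo........o
k=6  o.o..o.oooooo.o
k=7  o......o....o.o
k=8  o.oooo...oo...o
k=9  o.o..o.o.oo.o.o
k=10  o........oo...o
k=11  o.oooooo.oo.o.o
k=12  o.o....o.oo...o
k=13  o...oo...oo.o.o
k=14  o.o.oo.o.oo...o
k=15  o...oo...oo.o.o

7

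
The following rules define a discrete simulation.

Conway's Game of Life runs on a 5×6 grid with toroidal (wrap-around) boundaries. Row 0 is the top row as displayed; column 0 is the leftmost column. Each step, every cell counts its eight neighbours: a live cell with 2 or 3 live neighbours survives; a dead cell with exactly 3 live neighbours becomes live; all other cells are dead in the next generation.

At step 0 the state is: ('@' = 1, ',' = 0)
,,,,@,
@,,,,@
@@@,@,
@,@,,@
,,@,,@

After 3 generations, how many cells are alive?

8

gen 0: ,,,,@,
@,,,,@
@@@,@,
@,@,,@
,,@,,@
gen 1: @,,,@,
@,,@@,
,,@@@,
,,@,@,
@@,@@@
gen 2: ,,@,,,
,@@,,,
,@@,,,
@,,,,,
@@@,,,
gen 3: @,,@,,
,,,@,,
@,@,,,
@,,,,,
@,@,,,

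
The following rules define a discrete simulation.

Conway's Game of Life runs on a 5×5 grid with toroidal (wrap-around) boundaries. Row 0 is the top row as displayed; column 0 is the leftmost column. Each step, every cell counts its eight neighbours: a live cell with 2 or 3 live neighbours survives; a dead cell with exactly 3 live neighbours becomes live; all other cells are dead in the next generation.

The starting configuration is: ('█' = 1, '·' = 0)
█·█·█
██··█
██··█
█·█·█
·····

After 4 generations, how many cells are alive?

4

t=0: █·█·█
██··█
██··█
█·█·█
·····
t=1: ···██
··█··
··█··
···██
·····
t=2: ···█·
··█··
··█··
···█·
·····
t=3: ·····
··██·
··██·
·····
·····
t=4: ·····
··██·
··██·
·····
·····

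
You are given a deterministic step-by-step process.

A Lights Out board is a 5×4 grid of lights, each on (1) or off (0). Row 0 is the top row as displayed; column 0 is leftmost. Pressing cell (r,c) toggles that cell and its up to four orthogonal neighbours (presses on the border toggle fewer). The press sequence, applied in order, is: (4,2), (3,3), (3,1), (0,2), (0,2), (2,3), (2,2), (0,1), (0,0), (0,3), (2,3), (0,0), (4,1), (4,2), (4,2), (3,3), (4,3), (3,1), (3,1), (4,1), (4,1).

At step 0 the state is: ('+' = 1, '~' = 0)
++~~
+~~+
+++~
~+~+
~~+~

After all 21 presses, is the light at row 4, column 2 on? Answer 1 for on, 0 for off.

k=0  ++~~
+~~+
+++~
~+~+
~~+~
k=1  ++~~
+~~+
+++~
~+++
~+~+
k=2  ++~~
+~~+
++++
~+~~
~+~~
k=3  ++~~
+~~+
+~++
+~+~
~~~~
k=4  +~++
+~++
+~++
+~+~
~~~~
k=5  ++~~
+~~+
+~++
+~+~
~~~~
k=6  ++~~
+~~~
+~~~
+~++
~~~~
k=7  ++~~
+~+~
++++
+~~+
~~~~
k=8  ~~+~
+++~
++++
+~~+
~~~~
k=9  +++~
~++~
++++
+~~+
~~~~
k=10  ++~+
~+++
++++
+~~+
~~~~
k=11  ++~+
~++~
++~~
+~~~
~~~~
k=12  ~~~+
+++~
++~~
+~~~
~~~~
k=13  ~~~+
+++~
++~~
++~~
+++~
k=14  ~~~+
+++~
++~~
+++~
+~~+
k=15  ~~~+
+++~
++~~
++~~
+++~
k=16  ~~~+
+++~
++~+
++++
++++
k=17  ~~~+
+++~
++~+
+++~
++~~
k=18  ~~~+
+++~
+~~+
~~~~
+~~~
k=19  ~~~+
+++~
++~+
+++~
++~~
k=20  ~~~+
+++~
++~+
+~+~
~~+~
k=21  ~~~+
+++~
++~+
+++~
++~~

0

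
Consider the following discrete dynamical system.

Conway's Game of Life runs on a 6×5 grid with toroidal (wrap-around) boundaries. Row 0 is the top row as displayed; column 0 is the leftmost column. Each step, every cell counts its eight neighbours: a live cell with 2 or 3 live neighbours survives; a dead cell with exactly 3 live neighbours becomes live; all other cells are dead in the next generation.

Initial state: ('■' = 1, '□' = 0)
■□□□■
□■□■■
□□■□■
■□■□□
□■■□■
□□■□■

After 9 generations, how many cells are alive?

0) ■□□□■
□■□■■
□□■□■
■□■□□
□■■□■
□□■□■
1) □■■□□
□■■□□
□□■□■
■□■□■
□□■□■
□□■□■
2) ■□□□□
■□□□□
□□■□■
■□■□■
□□■□■
■□■□□
3) ■□□□■
■■□□■
□□□□■
■□■□■
□□■□■
■□□■■
4) □□□□□
□■□■□
□□□□□
■■□□■
□□■□□
□■□□□
5) □□■□□
□□□□□
□■■□■
■■□□□
□□■□□
□□□□□
6) □□□□□
□■■■□
□■■□□
■□□■□
□■□□□
□□□□□
7) □□■□□
□■□■□
■□□□■
■□□□□
□□□□□
□□□□□
8) □□■□□
■■■■■
■■□□■
■□□□■
□□□□□
□□□□□
9) ■□■□■
□□□□□
□□□□□
□■□□■
□□□□□
□□□□□

5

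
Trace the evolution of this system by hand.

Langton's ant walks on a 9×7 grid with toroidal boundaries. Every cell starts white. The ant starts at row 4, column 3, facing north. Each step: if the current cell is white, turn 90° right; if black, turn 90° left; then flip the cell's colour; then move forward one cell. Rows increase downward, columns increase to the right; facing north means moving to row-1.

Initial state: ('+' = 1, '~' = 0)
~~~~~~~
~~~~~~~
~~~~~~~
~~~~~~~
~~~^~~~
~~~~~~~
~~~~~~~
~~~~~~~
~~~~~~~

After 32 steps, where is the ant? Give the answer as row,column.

6,1

0) ~~~~~~~
~~~~~~~
~~~~~~~
~~~~~~~
~~~^~~~
~~~~~~~
~~~~~~~
~~~~~~~
~~~~~~~
1) ~~~~~~~
~~~~~~~
~~~~~~~
~~~~~~~
~~~+>~~
~~~~~~~
~~~~~~~
~~~~~~~
~~~~~~~
2) ~~~~~~~
~~~~~~~
~~~~~~~
~~~~~~~
~~~++~~
~~~~v~~
~~~~~~~
~~~~~~~
~~~~~~~
3) ~~~~~~~
~~~~~~~
~~~~~~~
~~~~~~~
~~~++~~
~~~<+~~
~~~~~~~
~~~~~~~
~~~~~~~
4) ~~~~~~~
~~~~~~~
~~~~~~~
~~~~~~~
~~~^+~~
~~~++~~
~~~~~~~
~~~~~~~
~~~~~~~
5) ~~~~~~~
~~~~~~~
~~~~~~~
~~~~~~~
~~<~+~~
~~~++~~
~~~~~~~
~~~~~~~
~~~~~~~
6) ~~~~~~~
~~~~~~~
~~~~~~~
~~^~~~~
~~+~+~~
~~~++~~
~~~~~~~
~~~~~~~
~~~~~~~
7) ~~~~~~~
~~~~~~~
~~~~~~~
~~+>~~~
~~+~+~~
~~~++~~
~~~~~~~
~~~~~~~
~~~~~~~
8) ~~~~~~~
~~~~~~~
~~~~~~~
~~++~~~
~~+v+~~
~~~++~~
~~~~~~~
~~~~~~~
~~~~~~~
9) ~~~~~~~
~~~~~~~
~~~~~~~
~~++~~~
~~<++~~
~~~++~~
~~~~~~~
~~~~~~~
~~~~~~~
10) ~~~~~~~
~~~~~~~
~~~~~~~
~~++~~~
~~~++~~
~~v++~~
~~~~~~~
~~~~~~~
~~~~~~~
11) ~~~~~~~
~~~~~~~
~~~~~~~
~~++~~~
~~~++~~
~<+++~~
~~~~~~~
~~~~~~~
~~~~~~~
12) ~~~~~~~
~~~~~~~
~~~~~~~
~~++~~~
~^~++~~
~++++~~
~~~~~~~
~~~~~~~
~~~~~~~
13) ~~~~~~~
~~~~~~~
~~~~~~~
~~++~~~
~+>++~~
~++++~~
~~~~~~~
~~~~~~~
~~~~~~~
14) ~~~~~~~
~~~~~~~
~~~~~~~
~~++~~~
~++++~~
~+v++~~
~~~~~~~
~~~~~~~
~~~~~~~
15) ~~~~~~~
~~~~~~~
~~~~~~~
~~++~~~
~++++~~
~+~>+~~
~~~~~~~
~~~~~~~
~~~~~~~
16) ~~~~~~~
~~~~~~~
~~~~~~~
~~++~~~
~++^+~~
~+~~+~~
~~~~~~~
~~~~~~~
~~~~~~~
17) ~~~~~~~
~~~~~~~
~~~~~~~
~~++~~~
~+<~+~~
~+~~+~~
~~~~~~~
~~~~~~~
~~~~~~~
18) ~~~~~~~
~~~~~~~
~~~~~~~
~~++~~~
~+~~+~~
~+v~+~~
~~~~~~~
~~~~~~~
~~~~~~~
19) ~~~~~~~
~~~~~~~
~~~~~~~
~~++~~~
~+~~+~~
~<+~+~~
~~~~~~~
~~~~~~~
~~~~~~~
20) ~~~~~~~
~~~~~~~
~~~~~~~
~~++~~~
~+~~+~~
~~+~+~~
~v~~~~~
~~~~~~~
~~~~~~~
21) ~~~~~~~
~~~~~~~
~~~~~~~
~~++~~~
~+~~+~~
~~+~+~~
<+~~~~~
~~~~~~~
~~~~~~~
22) ~~~~~~~
~~~~~~~
~~~~~~~
~~++~~~
~+~~+~~
^~+~+~~
++~~~~~
~~~~~~~
~~~~~~~
23) ~~~~~~~
~~~~~~~
~~~~~~~
~~++~~~
~+~~+~~
+>+~+~~
++~~~~~
~~~~~~~
~~~~~~~
24) ~~~~~~~
~~~~~~~
~~~~~~~
~~++~~~
~+~~+~~
+++~+~~
+v~~~~~
~~~~~~~
~~~~~~~
25) ~~~~~~~
~~~~~~~
~~~~~~~
~~++~~~
~+~~+~~
+++~+~~
+~>~~~~
~~~~~~~
~~~~~~~
26) ~~~~~~~
~~~~~~~
~~~~~~~
~~++~~~
~+~~+~~
+++~+~~
+~+~~~~
~~v~~~~
~~~~~~~
27) ~~~~~~~
~~~~~~~
~~~~~~~
~~++~~~
~+~~+~~
+++~+~~
+~+~~~~
~<+~~~~
~~~~~~~
28) ~~~~~~~
~~~~~~~
~~~~~~~
~~++~~~
~+~~+~~
+++~+~~
+^+~~~~
~++~~~~
~~~~~~~
29) ~~~~~~~
~~~~~~~
~~~~~~~
~~++~~~
~+~~+~~
+++~+~~
++>~~~~
~++~~~~
~~~~~~~
30) ~~~~~~~
~~~~~~~
~~~~~~~
~~++~~~
~+~~+~~
++^~+~~
++~~~~~
~++~~~~
~~~~~~~
31) ~~~~~~~
~~~~~~~
~~~~~~~
~~++~~~
~+~~+~~
+<~~+~~
++~~~~~
~++~~~~
~~~~~~~
32) ~~~~~~~
~~~~~~~
~~~~~~~
~~++~~~
~+~~+~~
+~~~+~~
+v~~~~~
~++~~~~
~~~~~~~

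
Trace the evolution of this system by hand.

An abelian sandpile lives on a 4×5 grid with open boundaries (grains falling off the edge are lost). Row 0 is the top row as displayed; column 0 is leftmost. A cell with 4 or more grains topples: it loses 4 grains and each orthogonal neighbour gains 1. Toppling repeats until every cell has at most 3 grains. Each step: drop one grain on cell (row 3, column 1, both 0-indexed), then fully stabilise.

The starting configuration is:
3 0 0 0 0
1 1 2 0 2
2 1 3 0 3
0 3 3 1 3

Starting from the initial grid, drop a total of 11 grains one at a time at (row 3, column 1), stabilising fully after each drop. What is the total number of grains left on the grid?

step 0: 3 0 0 0 0
1 1 2 0 2
2 1 3 0 3
0 3 3 1 3
step 1: 3 0 0 0 0
1 1 3 0 2
2 3 0 1 3
1 1 1 2 3
step 2: 3 0 0 0 0
1 1 3 0 2
2 3 0 1 3
1 2 1 2 3
step 3: 3 0 0 0 0
1 1 3 0 2
2 3 0 1 3
1 3 1 2 3
step 4: 3 0 0 0 0
1 2 3 0 2
3 0 1 1 3
2 1 2 2 3
step 5: 3 0 0 0 0
1 2 3 0 2
3 0 1 1 3
2 2 2 2 3
step 6: 3 0 0 0 0
1 2 3 0 2
3 0 1 1 3
2 3 2 2 3
step 7: 3 0 0 0 0
1 2 3 0 2
3 1 1 1 3
3 0 3 2 3
step 8: 3 0 0 0 0
1 2 3 0 2
3 1 1 1 3
3 1 3 2 3
step 9: 3 0 0 0 0
1 2 3 0 2
3 1 1 1 3
3 2 3 2 3
step 10: 3 0 0 0 0
1 2 3 0 2
3 1 1 1 3
3 3 3 2 3
step 11: 3 0 0 0 0
2 2 3 0 2
0 3 2 1 3
1 2 0 3 3

30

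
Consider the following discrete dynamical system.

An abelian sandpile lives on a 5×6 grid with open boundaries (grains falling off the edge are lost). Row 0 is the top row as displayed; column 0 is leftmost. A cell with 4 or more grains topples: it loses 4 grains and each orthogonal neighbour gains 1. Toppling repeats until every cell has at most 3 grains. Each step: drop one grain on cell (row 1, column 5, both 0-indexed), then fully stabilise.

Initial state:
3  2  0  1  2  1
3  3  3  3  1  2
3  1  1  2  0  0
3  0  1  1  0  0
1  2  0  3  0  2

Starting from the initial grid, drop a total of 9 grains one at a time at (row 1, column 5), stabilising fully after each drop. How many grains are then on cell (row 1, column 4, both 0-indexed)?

[0] 3  2  0  1  2  1
3  3  3  3  1  2
3  1  1  2  0  0
3  0  1  1  0  0
1  2  0  3  0  2
[1] 3  2  0  1  2  1
3  3  3  3  1  3
3  1  1  2  0  0
3  0  1  1  0  0
1  2  0  3  0  2
[2] 3  2  0  1  2  2
3  3  3  3  2  0
3  1  1  2  0  1
3  0  1  1  0  0
1  2  0  3  0  2
[3] 3  2  0  1  2  2
3  3  3  3  2  1
3  1  1  2  0  1
3  0  1  1  0  0
1  2  0  3  0  2
[4] 3  2  0  1  2  2
3  3  3  3  2  2
3  1  1  2  0  1
3  0  1  1  0  0
1  2  0  3  0  2
[5] 3  2  0  1  2  2
3  3  3  3  2  3
3  1  1  2  0  1
3  0  1  1  0  0
1  2  0  3  0  2
[6] 3  2  0  1  2  3
3  3  3  3  3  0
3  1  1  2  0  2
3  0  1  1  0  0
1  2  0  3  0  2
[7] 3  2  0  1  2  3
3  3  3  3  3  1
3  1  1  2  0  2
3  0  1  1  0  0
1  2  0  3  0  2
[8] 3  2  0  1  2  3
3  3  3  3  3  2
3  1  1  2  0  2
3  0  1  1  0  0
1  2  0  3  0  2
[9] 3  2  0  1  2  3
3  3  3  3  3  3
3  1  1  2  0  2
3  0  1  1  0  0
1  2  0  3  0  2

3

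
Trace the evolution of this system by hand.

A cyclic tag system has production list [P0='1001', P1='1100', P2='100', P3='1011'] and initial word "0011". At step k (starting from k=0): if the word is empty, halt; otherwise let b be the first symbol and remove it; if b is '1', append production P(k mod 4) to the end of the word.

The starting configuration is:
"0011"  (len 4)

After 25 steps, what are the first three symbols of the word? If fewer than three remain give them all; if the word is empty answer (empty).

[0] "0011"  (len 4)
[1] "011"  (len 3)
[2] "11"  (len 2)
[3] "1100"  (len 4)
[4] "1001011"  (len 7)
[5] "0010111001"  (len 10)
[6] "010111001"  (len 9)
[7] "10111001"  (len 8)
[8] "01110011011"  (len 11)
[9] "1110011011"  (len 10)
[10] "1100110111100"  (len 13)
[11] "100110111100100"  (len 15)
[12] "001101111001001011"  (len 18)
[13] "01101111001001011"  (len 17)
[14] "1101111001001011"  (len 16)
[15] "101111001001011100"  (len 18)
[16] "011110010010111001011"  (len 21)
[17] "11110010010111001011"  (len 20)
[18] "11100100101110010111100"  (len 23)
[19] "1100100101110010111100100"  (len 25)
[20] "1001001011100101111001001011"  (len 28)
[21] "0010010111001011110010010111001"  (len 31)
[22] "010010111001011110010010111001"  (len 30)
[23] "10010111001011110010010111001"  (len 29)
[24] "00101110010111100100101110011011"  (len 32)
[25] "0101110010111100100101110011011"  (len 31)

010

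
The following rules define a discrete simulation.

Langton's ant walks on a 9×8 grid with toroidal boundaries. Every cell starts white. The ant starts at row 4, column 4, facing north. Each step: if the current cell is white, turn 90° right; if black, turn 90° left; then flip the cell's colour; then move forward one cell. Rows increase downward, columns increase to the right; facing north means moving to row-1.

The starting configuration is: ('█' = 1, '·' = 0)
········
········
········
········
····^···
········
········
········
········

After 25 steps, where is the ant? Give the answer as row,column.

6,3

k=0  ········
········
········
········
····^···
········
········
········
········
k=1  ········
········
········
········
····█>··
········
········
········
········
k=2  ········
········
········
········
····██··
·····v··
········
········
········
k=3  ········
········
········
········
····██··
····<█··
········
········
········
k=4  ········
········
········
········
····^█··
····██··
········
········
········
k=5  ········
········
········
········
···<·█··
····██··
········
········
········
k=6  ········
········
········
···^····
···█·█··
····██··
········
········
········
k=7  ········
········
········
···█>···
···█·█··
····██··
········
········
········
k=8  ········
········
········
···██···
···█v█··
····██··
········
········
········
k=9  ········
········
········
···██···
···<██··
····██··
········
········
········
k=10  ········
········
········
···██···
····██··
···v██··
········
········
········
k=11  ········
········
········
···██···
····██··
··<███··
········
········
········
k=12  ········
········
········
···██···
··^·██··
··████··
········
········
········
k=13  ········
········
········
···██···
··█>██··
··████··
········
········
········
k=14  ········
········
········
···██···
··████··
··█v██··
········
········
········
k=15  ········
········
········
···██···
··████··
··█·>█··
········
········
········
k=16  ········
········
········
···██···
··██^█··
··█··█··
········
········
········
k=17  ········
········
········
···██···
··█<·█··
··█··█··
········
········
········
k=18  ········
········
········
···██···
··█··█··
··█v·█··
········
········
········
k=19  ········
········
········
···██···
··█··█··
··<█·█··
········
········
········
k=20  ········
········
········
···██···
··█··█··
···█·█··
··v·····
········
········
k=21  ········
········
········
···██···
··█··█··
···█·█··
·<█·····
········
········
k=22  ········
········
········
···██···
··█··█··
·^·█·█··
·██·····
········
········
k=23  ········
········
········
···██···
··█··█··
·█>█·█··
·██·····
········
········
k=24  ········
········
········
···██···
··█··█··
·███·█··
·█v·····
········
········
k=25  ········
········
········
···██···
··█··█··
·███·█··
·█·>····
········
········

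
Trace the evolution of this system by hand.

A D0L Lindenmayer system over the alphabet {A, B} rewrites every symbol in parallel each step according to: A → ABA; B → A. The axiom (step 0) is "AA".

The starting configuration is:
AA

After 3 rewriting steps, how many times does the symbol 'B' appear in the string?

10

0) AA
1) ABAABA
2) ABAAABAABAAABA
3) ABAAABAABAABAAABAABAAABAABAABAAABA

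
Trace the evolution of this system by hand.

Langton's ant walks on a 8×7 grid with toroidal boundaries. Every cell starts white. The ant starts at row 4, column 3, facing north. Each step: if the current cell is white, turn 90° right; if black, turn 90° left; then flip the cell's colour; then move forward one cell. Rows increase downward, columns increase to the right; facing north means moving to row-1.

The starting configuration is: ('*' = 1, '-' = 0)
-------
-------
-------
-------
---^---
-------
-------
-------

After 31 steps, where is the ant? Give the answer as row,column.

5,1

[0] -------
-------
-------
-------
---^---
-------
-------
-------
[1] -------
-------
-------
-------
---*>--
-------
-------
-------
[2] -------
-------
-------
-------
---**--
----v--
-------
-------
[3] -------
-------
-------
-------
---**--
---<*--
-------
-------
[4] -------
-------
-------
-------
---^*--
---**--
-------
-------
[5] -------
-------
-------
-------
--<-*--
---**--
-------
-------
[6] -------
-------
-------
--^----
--*-*--
---**--
-------
-------
[7] -------
-------
-------
--*>---
--*-*--
---**--
-------
-------
[8] -------
-------
-------
--**---
--*v*--
---**--
-------
-------
[9] -------
-------
-------
--**---
--<**--
---**--
-------
-------
[10] -------
-------
-------
--**---
---**--
--v**--
-------
-------
[11] -------
-------
-------
--**---
---**--
-<***--
-------
-------
[12] -------
-------
-------
--**---
-^-**--
-****--
-------
-------
[13] -------
-------
-------
--**---
-*>**--
-****--
-------
-------
[14] -------
-------
-------
--**---
-****--
-*v**--
-------
-------
[15] -------
-------
-------
--**---
-****--
-*->*--
-------
-------
[16] -------
-------
-------
--**---
-**^*--
-*--*--
-------
-------
[17] -------
-------
-------
--**---
-*<-*--
-*--*--
-------
-------
[18] -------
-------
-------
--**---
-*--*--
-*v-*--
-------
-------
[19] -------
-------
-------
--**---
-*--*--
-<*-*--
-------
-------
[20] -------
-------
-------
--**---
-*--*--
--*-*--
-v-----
-------
[21] -------
-------
-------
--**---
-*--*--
--*-*--
<*-----
-------
[22] -------
-------
-------
--**---
-*--*--
^-*-*--
**-----
-------
[23] -------
-------
-------
--**---
-*--*--
*>*-*--
**-----
-------
[24] -------
-------
-------
--**---
-*--*--
***-*--
*v-----
-------
[25] -------
-------
-------
--**---
-*--*--
***-*--
*->----
-------
[26] -------
-------
-------
--**---
-*--*--
***-*--
*-*----
--v----
[27] -------
-------
-------
--**---
-*--*--
***-*--
*-*----
-<*----
[28] -------
-------
-------
--**---
-*--*--
***-*--
*^*----
-**----
[29] -------
-------
-------
--**---
-*--*--
***-*--
**>----
-**----
[30] -------
-------
-------
--**---
-*--*--
**^-*--
**-----
-**----
[31] -------
-------
-------
--**---
-*--*--
*<--*--
**-----
-**----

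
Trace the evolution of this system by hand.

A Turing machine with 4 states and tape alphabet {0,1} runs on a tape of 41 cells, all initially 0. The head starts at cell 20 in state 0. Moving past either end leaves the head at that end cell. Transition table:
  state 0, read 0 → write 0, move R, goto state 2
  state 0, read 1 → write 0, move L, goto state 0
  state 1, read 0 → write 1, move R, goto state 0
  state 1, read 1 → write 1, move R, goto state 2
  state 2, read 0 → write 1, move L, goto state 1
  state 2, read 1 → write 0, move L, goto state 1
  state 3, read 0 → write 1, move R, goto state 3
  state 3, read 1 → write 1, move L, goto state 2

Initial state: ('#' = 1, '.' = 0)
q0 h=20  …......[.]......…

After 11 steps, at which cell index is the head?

19

0) q0 h=20  …......[.]......…
1) q2 h=21  …......[.]......…
2) q1 h=20  …......[.]#.....…
3) q0 h=21  ….....#[#]......…
4) q0 h=20  …......[#]......…
5) q0 h=19  …......[.]......…
6) q2 h=20  …......[.]......…
7) q1 h=19  …......[.]#.....…
8) q0 h=20  ….....#[#]......…
9) q0 h=19  …......[#]......…
10) q0 h=18  …......[.]......…
11) q2 h=19  …......[.]......…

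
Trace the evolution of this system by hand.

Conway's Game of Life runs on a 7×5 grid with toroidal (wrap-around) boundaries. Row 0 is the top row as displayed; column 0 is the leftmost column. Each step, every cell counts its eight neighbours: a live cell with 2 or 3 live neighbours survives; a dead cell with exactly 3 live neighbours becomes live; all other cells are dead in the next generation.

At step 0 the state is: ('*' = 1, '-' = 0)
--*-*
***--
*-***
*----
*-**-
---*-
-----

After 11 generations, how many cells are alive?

16

[0] --*-*
***--
*-***
*----
*-**-
---*-
-----
[1] *-**-
-----
--**-
*----
-***-
--***
---*-
[2] --***
-*--*
-----
----*
**---
-*--*
-*---
[3] -****
*-*-*
*----
*----
-*--*
-**--
-*--*
[4] -----
--*--
*----
**--*
-**--
-***-
----*
[5] -----
-----
*---*
--*-*
----*
**-*-
--**-
[6] -----
-----
*--**
----*
-**-*
**-*-
-****
[7] --**-
----*
*--**
-**--
-**-*
-----
-*-**
[8] *-*--
*-*--
*****
-----
****-
-*--*
---**
[9] *-*--
-----
*-***
-----
*****
-*---
-****
[10] *-*-*
*-*--
---**
-----
*****
-----
---**
[11] *-*--
*-*--
---**
-*---
*****
-*---
*--**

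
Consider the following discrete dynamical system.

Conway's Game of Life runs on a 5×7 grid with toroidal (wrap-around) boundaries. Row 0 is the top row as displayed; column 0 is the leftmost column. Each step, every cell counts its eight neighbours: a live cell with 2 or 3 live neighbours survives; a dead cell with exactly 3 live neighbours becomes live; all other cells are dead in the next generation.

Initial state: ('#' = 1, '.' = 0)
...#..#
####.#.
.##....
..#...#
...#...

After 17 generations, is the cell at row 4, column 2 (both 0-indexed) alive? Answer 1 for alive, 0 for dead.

0

0) ...#..#
####.#.
.##....
..#...#
...#...
1) ##.#..#
#..##.#
......#
.###...
..##...
2) .#...##
.####..
.#..###
.#.#...
....#..
3) ##...#.
.#.#...
.#...#.
#.##...
#.#.##.
4) #..#.#.
.#..#.#
##.##..
#.##.#.
#.#.##.
5) #.##...
.#....#
.......
#....#.
#.#..#.
6) #.##...
###....
#.....#
.#.....
#.###..
7) #...#.#
..##...
..#...#
.###..#
#...#..
8) ##..###
####.##
#......
.###.##
..#.#..
9) .......
..##...
.......
#######
.......
10) .......
.......
#....##
#######
#######
11) #######
......#
..##...
.......
.......
12) #######
......#
.......
.......
#######
13) .......
.####.#
.......
#######
.......
14) ..##...
..##...
.......
#######
#######
15) #....##
..##...
#....##
.......
.......
16) ......#
.#..#..
......#
......#
......#
17) #....#.
#....#.
#....#.
#....##
#....##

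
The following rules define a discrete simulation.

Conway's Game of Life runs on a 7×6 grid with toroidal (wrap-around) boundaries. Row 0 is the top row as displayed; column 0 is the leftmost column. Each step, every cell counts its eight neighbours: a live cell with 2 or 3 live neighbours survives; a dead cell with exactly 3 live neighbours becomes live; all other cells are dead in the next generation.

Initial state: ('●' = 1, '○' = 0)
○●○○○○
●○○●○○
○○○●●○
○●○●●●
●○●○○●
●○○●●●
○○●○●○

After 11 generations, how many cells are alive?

6

[0] ○●○○○○
●○○●○○
○○○●●○
○●○●●●
●○●○○●
●○○●●●
○○●○●○
[1] ○●●●○○
○○●●●○
●○○○○○
○●○○○○
○○●○○○
●○●○○○
●●●○●○
[2] ●○○○○●
○○○○●○
○●●●○○
○●○○○○
○○●○○○
●○●○○●
●○○○○●
[3] ●○○○●○
●●●●●●
○●●●○○
○●○●○○
●○●○○○
●○○○○●
○○○○●○
[4] ●○●○○○
○○○○○○
○○○○○●
●○○●○○
●○●○○●
●●○○○●
●○○○●○
[5] ○●○○○●
○○○○○○
○○○○○○
●●○○●○
○○●○●○
○○○○●○
○○○○○○
[6] ○○○○○○
○○○○○○
○○○○○○
○●○●○●
○●○○●○
○○○●○○
○○○○○○
[7] ○○○○○○
○○○○○○
○○○○○○
●○●○●○
●○○●●○
○○○○○○
○○○○○○
[8] ○○○○○○
○○○○○○
○○○○○○
○●○○●○
○●○●●○
○○○○○○
○○○○○○
[9] ○○○○○○
○○○○○○
○○○○○○
○○●●●○
○○●●●○
○○○○○○
○○○○○○
[10] ○○○○○○
○○○○○○
○○○●○○
○○●○●○
○○●○●○
○○○●○○
○○○○○○
[11] ○○○○○○
○○○○○○
○○○●○○
○○●○●○
○○●○●○
○○○●○○
○○○○○○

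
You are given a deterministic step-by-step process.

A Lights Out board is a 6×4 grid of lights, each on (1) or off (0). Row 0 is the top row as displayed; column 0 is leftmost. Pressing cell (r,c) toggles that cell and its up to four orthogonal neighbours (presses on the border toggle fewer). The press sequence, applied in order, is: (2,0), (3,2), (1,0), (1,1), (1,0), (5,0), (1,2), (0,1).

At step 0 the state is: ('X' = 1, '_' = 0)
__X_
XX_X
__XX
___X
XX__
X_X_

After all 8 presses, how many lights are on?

k=0  __X_
XX_X
__XX
___X
XX__
X_X_
k=1  __X_
_X_X
XXXX
X__X
XX__
X_X_
k=2  __X_
_X_X
XX_X
XXX_
XXX_
X_X_
k=3  X_X_
X__X
_X_X
XXX_
XXX_
X_X_
k=4  XXX_
_XXX
___X
XXX_
XXX_
X_X_
k=5  _XX_
X_XX
X__X
XXX_
XXX_
X_X_
k=6  _XX_
X_XX
X__X
XXX_
_XX_
_XX_
k=7  _X__
XX__
X_XX
XXX_
_XX_
_XX_
k=8  X_X_
X___
X_XX
XXX_
_XX_
_XX_

13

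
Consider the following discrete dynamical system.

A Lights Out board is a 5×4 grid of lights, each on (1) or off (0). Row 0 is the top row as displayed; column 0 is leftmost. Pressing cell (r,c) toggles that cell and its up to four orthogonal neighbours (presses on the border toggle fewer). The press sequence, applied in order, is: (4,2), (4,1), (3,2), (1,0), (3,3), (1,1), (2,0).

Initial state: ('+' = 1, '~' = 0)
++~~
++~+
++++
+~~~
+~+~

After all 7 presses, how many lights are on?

t=0: ++~~
++~+
++++
+~~~
+~+~
t=1: ++~~
++~+
++++
+~+~
++~+
t=2: ++~~
++~+
++++
+++~
~~++
t=3: ++~~
++~+
++~+
+~~+
~~~+
t=4: ~+~~
~~~+
~+~+
+~~+
~~~+
t=5: ~+~~
~~~+
~+~~
+~+~
~~~~
t=6: ~~~~
++++
~~~~
+~+~
~~~~
t=7: ~~~~
~+++
++~~
~~+~
~~~~

6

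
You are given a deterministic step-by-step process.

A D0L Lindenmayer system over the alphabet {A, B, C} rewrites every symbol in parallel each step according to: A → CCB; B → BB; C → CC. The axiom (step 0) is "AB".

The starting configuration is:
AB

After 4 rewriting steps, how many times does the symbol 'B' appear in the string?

24

step 0: AB
step 1: CCBBB
step 2: CCCCBBBBBB
step 3: CCCCCCCCBBBBBBBBBBBB
step 4: CCCCCCCCCCCCCCCCBBBBBBBBBBBBBBBBBBBBBBBB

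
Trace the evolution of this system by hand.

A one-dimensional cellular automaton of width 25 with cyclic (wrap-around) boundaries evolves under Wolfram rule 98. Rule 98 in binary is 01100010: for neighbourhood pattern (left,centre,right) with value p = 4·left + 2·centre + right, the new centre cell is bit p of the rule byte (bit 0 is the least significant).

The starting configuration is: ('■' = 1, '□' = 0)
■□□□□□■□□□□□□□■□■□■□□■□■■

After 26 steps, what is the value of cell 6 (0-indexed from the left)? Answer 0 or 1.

t=0: ■□□□□□■□□□□□□□■□■□■□□■□■■
t=1: ■□□□□■□□□□□□□■□■□■□□■□■□□
t=2: □□□□■□□□□□□□■□■□■□□■□■□□■
t=3: □□□■□□□□□□□■□■□■□□■□■□□■□
t=4: □□■□□□□□□□■□■□■□□■□■□□■□□
t=5: □■□□□□□□□■□■□■□□■□■□□■□□□
t=6: ■□□□□□□□■□■□■□□■□■□□■□□□□
t=7: □□□□□□□■□■□■□□■□■□□■□□□□■
t=8: □□□□□□■□■□■□□■□■□□■□□□□■□
t=9: □□□□□■□■□■□□■□■□□■□□□□■□□
t=10: □□□□■□■□■□□■□■□□■□□□□■□□□
t=11: □□□■□■□■□□■□■□□■□□□□■□□□□
t=12: □□■□■□■□□■□■□□■□□□□■□□□□□
t=13: □■□■□■□□■□■□□■□□□□■□□□□□□
t=14: ■□■□■□□■□■□□■□□□□■□□□□□□□
t=15: □■□■□□■□■□□■□□□□■□□□□□□□■
t=16: ■□■□□■□■□□■□□□□■□□□□□□□■□
t=17: □■□□■□■□□■□□□□■□□□□□□□■□■
t=18: ■□□■□■□□■□□□□■□□□□□□□■□■□
t=19: □□■□■□□■□□□□■□□□□□□□■□■□■
t=20: □■□■□□■□□□□■□□□□□□□■□■□■□
t=21: ■□■□□■□□□□■□□□□□□□■□■□■□□
t=22: □■□□■□□□□■□□□□□□□■□■□■□□■
t=23: ■□□■□□□□■□□□□□□□■□■□■□□■□
t=24: □□■□□□□■□□□□□□□■□■□■□□■□■
t=25: □■□□□□■□□□□□□□■□■□■□□■□■□
t=26: ■□□□□■□□□□□□□■□■□■□□■□■□□

0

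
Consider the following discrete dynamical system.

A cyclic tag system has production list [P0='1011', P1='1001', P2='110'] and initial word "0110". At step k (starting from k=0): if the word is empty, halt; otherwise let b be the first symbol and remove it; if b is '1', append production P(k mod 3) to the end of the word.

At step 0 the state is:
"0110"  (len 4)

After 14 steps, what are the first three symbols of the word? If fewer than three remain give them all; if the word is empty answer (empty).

[0] "0110"  (len 4)
[1] "110"  (len 3)
[2] "101001"  (len 6)
[3] "01001110"  (len 8)
[4] "1001110"  (len 7)
[5] "0011101001"  (len 10)
[6] "011101001"  (len 9)
[7] "11101001"  (len 8)
[8] "11010011001"  (len 11)
[9] "1010011001110"  (len 13)
[10] "0100110011101011"  (len 16)
[11] "100110011101011"  (len 15)
[12] "00110011101011110"  (len 17)
[13] "0110011101011110"  (len 16)
[14] "110011101011110"  (len 15)

110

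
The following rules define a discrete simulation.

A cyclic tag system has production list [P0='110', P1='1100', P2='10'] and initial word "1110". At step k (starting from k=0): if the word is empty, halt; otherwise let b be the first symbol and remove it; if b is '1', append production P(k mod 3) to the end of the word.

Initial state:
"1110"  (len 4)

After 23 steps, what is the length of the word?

0) "1110"  (len 4)
1) "110110"  (len 6)
2) "101101100"  (len 9)
3) "0110110010"  (len 10)
4) "110110010"  (len 9)
5) "101100101100"  (len 12)
6) "0110010110010"  (len 13)
7) "110010110010"  (len 12)
8) "100101100101100"  (len 15)
9) "0010110010110010"  (len 16)
10) "010110010110010"  (len 15)
11) "10110010110010"  (len 14)
12) "011001011001010"  (len 15)
13) "11001011001010"  (len 14)
14) "10010110010101100"  (len 17)
15) "001011001010110010"  (len 18)
16) "01011001010110010"  (len 17)
17) "1011001010110010"  (len 16)
18) "01100101011001010"  (len 17)
19) "1100101011001010"  (len 16)
20) "1001010110010101100"  (len 19)
21) "00101011001010110010"  (len 20)
22) "0101011001010110010"  (len 19)
23) "101011001010110010"  (len 18)

18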